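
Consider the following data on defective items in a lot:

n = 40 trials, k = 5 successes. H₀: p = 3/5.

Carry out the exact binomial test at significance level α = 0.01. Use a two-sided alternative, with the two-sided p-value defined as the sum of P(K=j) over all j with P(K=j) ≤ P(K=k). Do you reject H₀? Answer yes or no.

reject H₀: yes

Exact binomial: n=40, k=5, p₀=3/5=0.6000
P(X=j) = C(n,j)·p₀^j·(1−p₀)^(n−j); p = Σ P(X=j) over j with P(X=j) ≤ P(X=5)
p-value (two-sided) = 0.00000
At α=0.01: p < α → reject H₀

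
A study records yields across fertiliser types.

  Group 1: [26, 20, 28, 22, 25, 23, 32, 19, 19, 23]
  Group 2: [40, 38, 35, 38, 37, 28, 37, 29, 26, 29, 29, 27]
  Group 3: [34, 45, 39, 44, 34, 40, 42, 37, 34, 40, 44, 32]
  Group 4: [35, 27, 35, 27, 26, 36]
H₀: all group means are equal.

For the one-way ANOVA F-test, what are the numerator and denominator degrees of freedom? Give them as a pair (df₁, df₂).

k = 4 groups, N = 40 total
df = (k−1, N−k) = (4−1, 40−4) = (3, 36)

degrees of freedom = [3, 36]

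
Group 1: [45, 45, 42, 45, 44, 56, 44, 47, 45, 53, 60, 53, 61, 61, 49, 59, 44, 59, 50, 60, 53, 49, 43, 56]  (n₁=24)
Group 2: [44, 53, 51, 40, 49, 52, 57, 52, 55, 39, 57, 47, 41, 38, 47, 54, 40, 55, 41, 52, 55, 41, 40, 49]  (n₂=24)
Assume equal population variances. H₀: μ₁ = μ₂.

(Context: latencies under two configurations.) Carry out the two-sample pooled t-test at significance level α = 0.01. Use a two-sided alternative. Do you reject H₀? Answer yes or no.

x̄₁=50.958, s₁=6.636, n₁=24
x̄₂=47.875, s₂=6.483, n₂=24
s_p² = [23·6.636² + 23·6.483²]/46 = 43.0344
SE = √(s_p²·(1/24+1/24)) = 1.8937
t = (50.958−47.875)/1.8937 = 1.6282
df = 46
p-value (two-sided) = 0.11032
At α=0.01: p ≥ α → fail to reject H₀

reject H₀: no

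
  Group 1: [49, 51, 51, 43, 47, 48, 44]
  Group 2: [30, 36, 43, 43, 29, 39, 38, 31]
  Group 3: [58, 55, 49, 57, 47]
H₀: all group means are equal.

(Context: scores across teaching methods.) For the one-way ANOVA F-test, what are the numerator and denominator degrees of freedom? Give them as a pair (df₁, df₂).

degrees of freedom = [2, 17]

k = 3 groups, N = 20 total
df = (k−1, N−k) = (3−1, 20−3) = (2, 17)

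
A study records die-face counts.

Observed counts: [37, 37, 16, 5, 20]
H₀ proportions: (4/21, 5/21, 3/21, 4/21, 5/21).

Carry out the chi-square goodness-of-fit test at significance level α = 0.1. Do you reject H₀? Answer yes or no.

n = 115; E_i = n·p_i = [21.90, 27.38, 16.43, 21.90, 27.38]
χ² = (37−21.90)²/21.90 + (37−27.38)²/27.38 + (16−16.43)²/16.43 + (5−21.90)²/21.90 + (20−27.38)²/27.38 = 28.8287
df = 4
p-value (upper-tail) = 0.00001
At α=0.1: p < α → reject H₀

reject H₀: yes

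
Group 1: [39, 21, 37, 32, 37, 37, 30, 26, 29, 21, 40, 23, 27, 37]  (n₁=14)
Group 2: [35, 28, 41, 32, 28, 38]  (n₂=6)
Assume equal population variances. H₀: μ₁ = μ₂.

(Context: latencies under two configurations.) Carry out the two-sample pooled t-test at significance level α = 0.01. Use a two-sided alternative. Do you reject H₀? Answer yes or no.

x̄₁=31.143, s₁=6.792, n₁=14
x̄₂=33.667, s₂=5.317, n₂=6
s_p² = [13·6.792² + 5·5.317²]/18 = 41.1693
SE = √(s_p²·(1/14+1/6)) = 3.1308
t = (31.143−33.667)/3.1308 = -0.8061
df = 18
p-value (two-sided) = 0.43070
At α=0.01: p ≥ α → fail to reject H₀

reject H₀: no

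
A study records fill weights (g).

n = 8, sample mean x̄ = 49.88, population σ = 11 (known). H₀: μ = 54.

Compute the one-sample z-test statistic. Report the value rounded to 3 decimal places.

test statistic = -1.059

SE = σ/√n = 11/√8 = 3.8891
z = (x̄−μ₀)/SE = (49.88−54)/3.8891 = -1.0594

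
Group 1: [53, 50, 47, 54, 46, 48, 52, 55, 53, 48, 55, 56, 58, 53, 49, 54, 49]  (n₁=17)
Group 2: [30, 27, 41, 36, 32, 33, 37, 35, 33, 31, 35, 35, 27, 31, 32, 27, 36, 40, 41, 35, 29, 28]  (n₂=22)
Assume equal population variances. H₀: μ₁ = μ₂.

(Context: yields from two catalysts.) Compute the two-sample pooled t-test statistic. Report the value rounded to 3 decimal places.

test statistic = 14.389

x̄₁=51.765, s₁=3.492, n₁=17
x̄₂=33.227, s₂=4.331, n₂=22
s_p² = [16·3.492² + 21·4.331²]/37 = 15.9168
SE = √(s_p²·(1/17+1/22)) = 1.2883
t = (51.765−33.227)/1.2883 = 14.3888
df = 37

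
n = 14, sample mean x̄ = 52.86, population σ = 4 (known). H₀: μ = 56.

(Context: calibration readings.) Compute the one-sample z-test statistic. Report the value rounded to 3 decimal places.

test statistic = -2.937

SE = σ/√n = 4/√14 = 1.0690
z = (x̄−μ₀)/SE = (52.86−56)/1.0690 = -2.9372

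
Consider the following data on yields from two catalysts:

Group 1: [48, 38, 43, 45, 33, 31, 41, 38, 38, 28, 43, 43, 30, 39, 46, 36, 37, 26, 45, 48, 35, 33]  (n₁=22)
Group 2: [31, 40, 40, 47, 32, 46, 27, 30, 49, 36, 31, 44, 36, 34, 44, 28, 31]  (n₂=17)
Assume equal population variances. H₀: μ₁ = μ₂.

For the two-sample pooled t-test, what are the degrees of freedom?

degrees of freedom = 37

df = n₁ + n₂ − 2 = 22 + 17 − 2 = 37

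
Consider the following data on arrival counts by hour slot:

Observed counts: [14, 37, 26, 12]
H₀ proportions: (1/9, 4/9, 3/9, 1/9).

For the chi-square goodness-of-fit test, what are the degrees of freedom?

df = k − 1 = 4 − 1 = 3

degrees of freedom = 3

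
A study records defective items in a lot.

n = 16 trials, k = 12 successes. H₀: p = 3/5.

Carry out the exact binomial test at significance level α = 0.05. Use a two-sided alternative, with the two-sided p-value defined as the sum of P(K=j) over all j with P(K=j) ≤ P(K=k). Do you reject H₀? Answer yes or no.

reject H₀: no

Exact binomial: n=16, k=12, p₀=3/5=0.6000
P(X=j) = C(n,j)·p₀^j·(1−p₀)^(n−j); p = Σ P(X=j) over j with P(X=j) ≤ P(X=12)
p-value (two-sided) = 0.30884
At α=0.05: p ≥ α → fail to reject H₀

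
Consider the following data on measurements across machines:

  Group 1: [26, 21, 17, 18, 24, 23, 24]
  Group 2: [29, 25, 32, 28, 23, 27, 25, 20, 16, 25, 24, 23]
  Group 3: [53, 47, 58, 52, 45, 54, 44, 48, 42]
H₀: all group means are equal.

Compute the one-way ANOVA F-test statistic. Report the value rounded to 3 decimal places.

Group means [21.86, 24.75, 49.22], grand mean 31.893
SSB = Σnᵢ(x̄ᵢ−x̄)² = 4020.016; SSW = ΣΣ(x−x̄ᵢ)² = 484.663
MSB = 4020.016/2 = 2010.0079; MSW = 484.663/25 = 19.3865
F = MSB/MSW = 103.6808
df = (2, 25)

test statistic = 103.681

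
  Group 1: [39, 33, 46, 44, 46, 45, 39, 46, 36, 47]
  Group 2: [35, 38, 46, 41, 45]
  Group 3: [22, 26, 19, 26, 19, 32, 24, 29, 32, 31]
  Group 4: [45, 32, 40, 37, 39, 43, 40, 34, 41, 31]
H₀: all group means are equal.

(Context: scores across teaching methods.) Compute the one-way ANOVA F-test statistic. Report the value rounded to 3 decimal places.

test statistic = 22.017

Group means [42.10, 41.00, 26.00, 38.20], grand mean 36.229
SSB = Σnᵢ(x̄ᵢ−x̄)² = 1543.671; SSW = ΣΣ(x−x̄ᵢ)² = 724.500
MSB = 1543.671/3 = 514.5571; MSW = 724.500/31 = 23.3710
F = MSB/MSW = 22.0169
df = (3, 31)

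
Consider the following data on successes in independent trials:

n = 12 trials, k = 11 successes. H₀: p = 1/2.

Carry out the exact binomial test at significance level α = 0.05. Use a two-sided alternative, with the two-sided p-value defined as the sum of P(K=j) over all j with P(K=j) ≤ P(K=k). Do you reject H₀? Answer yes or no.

reject H₀: yes

Exact binomial: n=12, k=11, p₀=1/2=0.5000
P(X=j) = C(n,j)·p₀^j·(1−p₀)^(n−j); p = Σ P(X=j) over j with P(X=j) ≤ P(X=11)
p-value (two-sided) = 0.00635
At α=0.05: p < α → reject H₀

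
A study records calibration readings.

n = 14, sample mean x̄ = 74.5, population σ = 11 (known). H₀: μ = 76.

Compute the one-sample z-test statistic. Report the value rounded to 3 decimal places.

SE = σ/√n = 11/√14 = 2.9399
z = (x̄−μ₀)/SE = (74.5−76)/2.9399 = -0.5102

test statistic = -0.510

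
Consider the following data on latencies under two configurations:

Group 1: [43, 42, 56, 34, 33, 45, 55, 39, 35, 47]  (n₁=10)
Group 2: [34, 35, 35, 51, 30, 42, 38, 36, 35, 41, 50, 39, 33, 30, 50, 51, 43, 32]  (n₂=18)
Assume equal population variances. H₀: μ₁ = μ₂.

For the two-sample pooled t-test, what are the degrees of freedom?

df = n₁ + n₂ − 2 = 10 + 18 − 2 = 26

degrees of freedom = 26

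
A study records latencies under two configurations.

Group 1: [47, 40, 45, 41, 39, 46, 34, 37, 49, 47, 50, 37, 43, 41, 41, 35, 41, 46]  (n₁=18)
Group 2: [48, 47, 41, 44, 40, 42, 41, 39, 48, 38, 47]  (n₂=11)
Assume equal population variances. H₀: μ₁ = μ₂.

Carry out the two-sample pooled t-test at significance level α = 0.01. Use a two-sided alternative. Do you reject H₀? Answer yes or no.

x̄₁=42.167, s₁=4.756, n₁=18
x̄₂=43.182, s₂=3.763, n₂=11
s_p² = [17·4.756² + 10·3.763²]/27 = 19.4865
SE = √(s_p²·(1/18+1/11)) = 1.6894
t = (42.167−43.182)/1.6894 = -0.6009
df = 27
p-value (two-sided) = 0.55292
At α=0.01: p ≥ α → fail to reject H₀

reject H₀: no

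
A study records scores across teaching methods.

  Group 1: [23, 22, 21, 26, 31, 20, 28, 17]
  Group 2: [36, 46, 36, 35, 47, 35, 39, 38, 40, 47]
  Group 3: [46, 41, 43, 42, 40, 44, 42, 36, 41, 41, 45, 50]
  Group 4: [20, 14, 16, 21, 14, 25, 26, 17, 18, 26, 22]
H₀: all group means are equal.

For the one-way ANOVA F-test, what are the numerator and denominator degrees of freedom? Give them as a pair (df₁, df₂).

degrees of freedom = [3, 37]

k = 4 groups, N = 41 total
df = (k−1, N−k) = (4−1, 41−4) = (3, 37)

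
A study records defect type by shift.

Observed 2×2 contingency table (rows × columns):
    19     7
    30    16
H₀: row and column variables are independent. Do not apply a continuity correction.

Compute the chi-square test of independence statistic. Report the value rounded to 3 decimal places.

test statistic = 0.472

Row totals [26, 46], col totals [49, 23], n=72
χ² = (19−17.69)²/17.69 + (7−8.31)²/8.31 + (30−31.31)²/31.31 + (16−14.69)²/14.69 = 0.4720
df = 1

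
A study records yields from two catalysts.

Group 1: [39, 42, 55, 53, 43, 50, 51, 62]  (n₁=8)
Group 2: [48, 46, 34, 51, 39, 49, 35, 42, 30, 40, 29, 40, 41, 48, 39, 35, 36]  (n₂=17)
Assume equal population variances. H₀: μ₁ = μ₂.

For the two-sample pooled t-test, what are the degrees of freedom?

degrees of freedom = 23

df = n₁ + n₂ − 2 = 8 + 17 − 2 = 23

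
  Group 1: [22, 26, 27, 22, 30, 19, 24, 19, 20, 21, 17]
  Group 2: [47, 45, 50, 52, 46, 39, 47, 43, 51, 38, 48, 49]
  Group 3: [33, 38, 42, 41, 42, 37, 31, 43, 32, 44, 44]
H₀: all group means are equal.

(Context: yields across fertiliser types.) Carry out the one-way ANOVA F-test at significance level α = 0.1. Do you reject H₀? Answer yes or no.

Group means [22.45, 46.25, 38.82], grand mean 36.147
SSB = Σnᵢ(x̄ᵢ−x̄)² = 3365.651; SSW = ΣΣ(x−x̄ᵢ)² = 610.614
MSB = 3365.651/2 = 1682.8255; MSW = 610.614/31 = 19.6972
F = MSB/MSW = 85.4347
df = (2, 31)
p-value (upper-tail) = 0.00000
At α=0.1: p < α → reject H₀

reject H₀: yes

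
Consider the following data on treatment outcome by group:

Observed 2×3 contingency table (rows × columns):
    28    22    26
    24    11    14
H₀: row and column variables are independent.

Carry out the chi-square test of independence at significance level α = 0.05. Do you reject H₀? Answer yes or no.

Row totals [76, 49], col totals [52, 33, 40], n=125
χ² = (28−31.62)²/31.62 + (22−20.06)²/20.06 + (26−24.32)²/24.32 + (24−20.38)²/20.38 + (11−12.94)²/12.94 + (14−15.68)²/15.68 = 1.8276
df = 2
p-value (upper-tail) = 0.40099
At α=0.05: p ≥ α → fail to reject H₀

reject H₀: no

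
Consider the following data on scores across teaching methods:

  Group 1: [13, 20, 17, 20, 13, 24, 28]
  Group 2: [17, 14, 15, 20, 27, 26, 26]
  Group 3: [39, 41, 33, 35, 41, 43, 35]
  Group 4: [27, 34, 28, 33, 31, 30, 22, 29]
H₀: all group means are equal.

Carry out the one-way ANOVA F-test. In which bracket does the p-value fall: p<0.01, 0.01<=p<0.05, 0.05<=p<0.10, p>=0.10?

Group means [19.29, 20.71, 38.14, 29.25], grand mean 26.931
SSB = Σnᵢ(x̄ᵢ−x̄)² = 1602.648; SSW = ΣΣ(x−x̄ᵢ)² = 557.214
MSB = 1602.648/3 = 534.2159; MSW = 557.214/25 = 22.2886
F = MSB/MSW = 23.9682
df = (3, 25)
p-value (upper-tail) = 0.00000
→ bracket: p<0.01

p-value bracket: p<0.01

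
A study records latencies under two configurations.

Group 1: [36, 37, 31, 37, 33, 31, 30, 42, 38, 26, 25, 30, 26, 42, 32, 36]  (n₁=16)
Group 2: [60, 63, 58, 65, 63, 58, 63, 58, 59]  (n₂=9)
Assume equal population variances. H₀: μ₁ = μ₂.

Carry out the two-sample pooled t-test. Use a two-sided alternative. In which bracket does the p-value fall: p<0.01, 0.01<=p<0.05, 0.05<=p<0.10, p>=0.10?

x̄₁=33.250, s₁=5.323, n₁=16
x̄₂=60.778, s₂=2.728, n₂=9
s_p² = [15·5.323² + 8·2.728²]/23 = 21.0676
SE = √(s_p²·(1/16+1/9)) = 1.9125
t = (33.250−60.778)/1.9125 = -14.3938
df = 23
p-value (two-sided) = 0.00000
→ bracket: p<0.01

p-value bracket: p<0.01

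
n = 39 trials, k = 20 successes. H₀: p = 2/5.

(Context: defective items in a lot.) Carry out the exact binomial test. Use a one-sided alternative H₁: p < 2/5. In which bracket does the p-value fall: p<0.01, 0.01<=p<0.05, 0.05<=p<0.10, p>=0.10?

Exact binomial: n=39, k=20, p₀=2/5=0.4000
P(X≤20) from Σ C(n,i)·p₀^i·(1−p₀)^(n−i)
p-value (one-sided, H₁ less) = 0.94412
→ bracket: p>=0.10

p-value bracket: p>=0.10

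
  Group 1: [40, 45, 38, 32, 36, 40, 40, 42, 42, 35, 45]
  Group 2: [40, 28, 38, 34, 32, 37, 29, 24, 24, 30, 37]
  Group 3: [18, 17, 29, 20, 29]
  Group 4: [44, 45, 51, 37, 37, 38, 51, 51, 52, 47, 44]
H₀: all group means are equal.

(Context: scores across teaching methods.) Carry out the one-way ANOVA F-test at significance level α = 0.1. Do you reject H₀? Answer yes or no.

Group means [39.55, 32.09, 22.60, 45.18], grand mean 36.789
SSB = Σnᵢ(x̄ᵢ−x̄)² = 2107.843; SSW = ΣΣ(x−x̄ᵢ)² = 956.473
MSB = 2107.843/3 = 702.6144; MSW = 956.473/34 = 28.1316
F = MSB/MSW = 24.9760
df = (3, 34)
p-value (upper-tail) = 0.00000
At α=0.1: p < α → reject H₀

reject H₀: yes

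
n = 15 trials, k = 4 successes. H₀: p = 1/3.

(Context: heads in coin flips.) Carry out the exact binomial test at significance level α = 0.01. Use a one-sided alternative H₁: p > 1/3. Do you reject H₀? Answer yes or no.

reject H₀: no

Exact binomial: n=15, k=4, p₀=1/3=0.3333
P(X≥4) from Σ C(n,i)·p₀^i·(1−p₀)^(n−i)
p-value (one-sided, H₁ greater) = 0.79076
At α=0.01: p ≥ α → fail to reject H₀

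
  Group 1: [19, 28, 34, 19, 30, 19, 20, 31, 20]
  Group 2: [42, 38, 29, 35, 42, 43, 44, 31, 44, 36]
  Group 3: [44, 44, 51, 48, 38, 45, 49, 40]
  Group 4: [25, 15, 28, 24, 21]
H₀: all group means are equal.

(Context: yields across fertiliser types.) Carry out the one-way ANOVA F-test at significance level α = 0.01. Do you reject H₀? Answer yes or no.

reject H₀: yes

Group means [24.44, 38.40, 44.88, 22.60], grand mean 33.625
SSB = Σnᵢ(x̄ᵢ−x̄)² = 2606.803; SSW = ΣΣ(x−x̄ᵢ)² = 810.697
MSB = 2606.803/3 = 868.9343; MSW = 810.697/28 = 28.9535
F = MSB/MSW = 30.0114
df = (3, 28)
p-value (upper-tail) = 0.00000
At α=0.01: p < α → reject H₀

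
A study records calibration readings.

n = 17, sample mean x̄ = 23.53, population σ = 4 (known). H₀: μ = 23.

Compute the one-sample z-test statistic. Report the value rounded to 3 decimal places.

SE = σ/√n = 4/√17 = 0.9701
z = (x̄−μ₀)/SE = (23.53−23)/0.9701 = 0.5463

test statistic = 0.546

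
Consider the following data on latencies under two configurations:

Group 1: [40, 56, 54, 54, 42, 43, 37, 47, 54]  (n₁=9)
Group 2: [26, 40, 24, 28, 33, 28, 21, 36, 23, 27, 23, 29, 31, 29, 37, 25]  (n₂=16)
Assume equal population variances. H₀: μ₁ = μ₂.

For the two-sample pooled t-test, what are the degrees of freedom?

df = n₁ + n₂ − 2 = 9 + 16 − 2 = 23

degrees of freedom = 23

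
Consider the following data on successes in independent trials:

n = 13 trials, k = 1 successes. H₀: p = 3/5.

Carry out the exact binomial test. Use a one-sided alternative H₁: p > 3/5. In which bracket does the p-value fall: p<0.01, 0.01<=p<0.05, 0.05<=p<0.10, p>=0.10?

p-value bracket: p>=0.10

Exact binomial: n=13, k=1, p₀=3/5=0.6000
P(X≥1) from Σ C(n,i)·p₀^i·(1−p₀)^(n−i)
p-value (one-sided, H₁ greater) = 0.99999
→ bracket: p>=0.10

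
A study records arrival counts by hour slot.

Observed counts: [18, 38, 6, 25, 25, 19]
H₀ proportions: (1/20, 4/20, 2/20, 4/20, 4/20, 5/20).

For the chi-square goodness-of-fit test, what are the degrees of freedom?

degrees of freedom = 5

df = k − 1 = 6 − 1 = 5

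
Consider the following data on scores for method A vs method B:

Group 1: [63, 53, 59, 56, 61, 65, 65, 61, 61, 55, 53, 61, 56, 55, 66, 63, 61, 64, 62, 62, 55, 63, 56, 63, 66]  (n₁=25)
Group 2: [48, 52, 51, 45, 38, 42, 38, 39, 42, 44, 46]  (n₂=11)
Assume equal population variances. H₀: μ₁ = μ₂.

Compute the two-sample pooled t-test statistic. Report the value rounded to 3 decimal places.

x̄₁=60.200, s₁=4.123, n₁=25
x̄₂=44.091, s₂=4.888, n₂=11
s_p² = [24·4.123² + 10·4.888²]/34 = 19.0267
SE = √(s_p²·(1/25+1/11)) = 1.5782
t = (60.200−44.091)/1.5782 = 10.2071
df = 34

test statistic = 10.207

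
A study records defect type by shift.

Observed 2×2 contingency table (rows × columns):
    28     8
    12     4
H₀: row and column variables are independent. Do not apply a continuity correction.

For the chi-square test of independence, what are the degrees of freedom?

df = (r−1)(c−1) = (2−1)·(2−1) = 1

degrees of freedom = 1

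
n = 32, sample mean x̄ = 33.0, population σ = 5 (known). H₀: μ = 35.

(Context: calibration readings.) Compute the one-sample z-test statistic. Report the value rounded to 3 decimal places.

SE = σ/√n = 5/√32 = 0.8839
z = (x̄−μ₀)/SE = (33.0−35)/0.8839 = -2.2627

test statistic = -2.263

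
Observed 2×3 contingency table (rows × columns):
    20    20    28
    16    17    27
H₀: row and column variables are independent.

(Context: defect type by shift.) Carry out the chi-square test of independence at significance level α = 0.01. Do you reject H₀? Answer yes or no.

Row totals [68, 60], col totals [36, 37, 55], n=128
χ² = (20−19.12)²/19.12 + (20−19.66)²/19.66 + (28−29.22)²/29.22 + (16−16.88)²/16.88 + (17−17.34)²/17.34 + (27−25.78)²/25.78 = 0.2067
df = 2
p-value (upper-tail) = 0.90182
At α=0.01: p ≥ α → fail to reject H₀

reject H₀: no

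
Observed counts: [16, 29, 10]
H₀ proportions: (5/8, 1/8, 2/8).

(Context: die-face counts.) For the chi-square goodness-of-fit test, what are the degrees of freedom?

df = k − 1 = 3 − 1 = 2

degrees of freedom = 2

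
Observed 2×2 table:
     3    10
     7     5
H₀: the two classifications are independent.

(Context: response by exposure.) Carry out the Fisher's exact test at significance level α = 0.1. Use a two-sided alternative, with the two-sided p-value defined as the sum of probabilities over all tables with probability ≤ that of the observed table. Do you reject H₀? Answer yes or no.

reject H₀: no

Margins: r₁=13, r₂=12, c₁=10, c₂=15, n=25
p_obs = C(13,3)·C(12,7)/C(25,10); sum pmf over tables with pmf ≤ p_obs
p-value (two-sided) = 0.11070
At α=0.1: p ≥ α → fail to reject H₀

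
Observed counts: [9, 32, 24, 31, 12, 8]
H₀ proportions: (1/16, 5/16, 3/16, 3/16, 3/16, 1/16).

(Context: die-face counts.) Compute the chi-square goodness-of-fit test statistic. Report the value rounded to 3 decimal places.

n = 116; E_i = n·p_i = [7.25, 36.25, 21.75, 21.75, 21.75, 7.25]
χ² = (9−7.25)²/7.25 + (32−36.25)²/36.25 + (24−21.75)²/21.75 + (31−21.75)²/21.75 + (12−21.75)²/21.75 + (8−7.25)²/7.25 = 9.5356
df = 5

test statistic = 9.536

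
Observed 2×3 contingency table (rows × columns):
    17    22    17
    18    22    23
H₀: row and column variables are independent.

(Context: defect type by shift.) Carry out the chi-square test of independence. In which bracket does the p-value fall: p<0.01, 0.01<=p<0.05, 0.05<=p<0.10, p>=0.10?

p-value bracket: p>=0.10

Row totals [56, 63], col totals [35, 44, 40], n=119
χ² = (17−16.47)²/16.47 + (22−20.71)²/20.71 + (17−18.82)²/18.82 + (18−18.53)²/18.53 + (22−23.29)²/23.29 + (23−21.18)²/21.18 = 0.5186
df = 2
p-value (upper-tail) = 0.77159
→ bracket: p>=0.10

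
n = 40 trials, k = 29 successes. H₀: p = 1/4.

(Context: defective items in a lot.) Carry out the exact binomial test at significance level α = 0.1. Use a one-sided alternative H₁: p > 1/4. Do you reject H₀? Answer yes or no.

reject H₀: yes

Exact binomial: n=40, k=29, p₀=1/4=0.2500
P(X≥29) from Σ C(n,i)·p₀^i·(1−p₀)^(n−i)
p-value (one-sided, H₁ greater) = 0.00000
At α=0.1: p < α → reject H₀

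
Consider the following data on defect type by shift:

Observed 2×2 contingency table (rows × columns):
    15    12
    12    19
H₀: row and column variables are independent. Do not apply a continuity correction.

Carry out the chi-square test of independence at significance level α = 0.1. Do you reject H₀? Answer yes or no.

Row totals [27, 31], col totals [27, 31], n=58
χ² = (15−12.57)²/12.57 + (12−14.43)²/14.43 + (12−14.43)²/14.43 + (19−16.57)²/16.57 = 1.6459
df = 1
p-value (upper-tail) = 0.19951
At α=0.1: p ≥ α → fail to reject H₀

reject H₀: no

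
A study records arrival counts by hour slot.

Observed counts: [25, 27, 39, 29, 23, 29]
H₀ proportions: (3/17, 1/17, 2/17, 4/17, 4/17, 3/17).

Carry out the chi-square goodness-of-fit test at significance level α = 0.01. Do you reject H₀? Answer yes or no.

reject H₀: yes

n = 172; E_i = n·p_i = [30.35, 10.12, 20.24, 40.47, 40.47, 30.35]
χ² = (25−30.35)²/30.35 + (27−10.12)²/10.12 + (39−20.24)²/20.24 + (29−40.47)²/40.47 + (23−40.47)²/40.47 + (29−30.35)²/30.35 = 57.3682
df = 5
p-value (upper-tail) = 0.00000
At α=0.01: p < α → reject H₀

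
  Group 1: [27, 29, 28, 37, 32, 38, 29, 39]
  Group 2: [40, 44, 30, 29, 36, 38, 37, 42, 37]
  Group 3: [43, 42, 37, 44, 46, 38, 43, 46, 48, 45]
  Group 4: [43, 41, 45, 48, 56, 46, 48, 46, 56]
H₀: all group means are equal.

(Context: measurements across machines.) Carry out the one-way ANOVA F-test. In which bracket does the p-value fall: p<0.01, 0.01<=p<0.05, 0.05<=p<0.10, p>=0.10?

p-value bracket: p<0.01

Group means [32.38, 37.00, 43.20, 47.67], grand mean 40.361
SSB = Σnᵢ(x̄ᵢ−x̄)² = 1172.831; SSW = ΣΣ(x−x̄ᵢ)² = 693.475
MSB = 1172.831/3 = 390.9435; MSW = 693.475/32 = 21.6711
F = MSB/MSW = 18.0399
df = (3, 32)
p-value (upper-tail) = 0.00000
→ bracket: p<0.01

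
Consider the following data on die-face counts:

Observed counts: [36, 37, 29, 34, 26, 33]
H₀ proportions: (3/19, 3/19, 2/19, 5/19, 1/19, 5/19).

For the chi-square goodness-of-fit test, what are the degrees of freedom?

degrees of freedom = 5

df = k − 1 = 6 − 1 = 5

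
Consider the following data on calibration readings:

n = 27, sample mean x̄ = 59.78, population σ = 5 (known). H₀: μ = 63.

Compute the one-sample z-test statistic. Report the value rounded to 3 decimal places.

SE = σ/√n = 5/√27 = 0.9623
z = (x̄−μ₀)/SE = (59.78−63)/0.9623 = -3.3463

test statistic = -3.346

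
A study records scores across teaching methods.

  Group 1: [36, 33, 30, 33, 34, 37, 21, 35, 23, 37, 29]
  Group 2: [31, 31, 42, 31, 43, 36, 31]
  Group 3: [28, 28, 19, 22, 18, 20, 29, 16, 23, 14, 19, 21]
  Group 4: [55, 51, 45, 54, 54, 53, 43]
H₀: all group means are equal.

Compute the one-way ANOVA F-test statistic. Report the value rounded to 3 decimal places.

test statistic = 48.830

Group means [31.64, 35.00, 21.42, 50.71], grand mean 32.568
SSB = Σnᵢ(x̄ᵢ−x̄)² = 3848.190; SSW = ΣΣ(x−x̄ᵢ)² = 866.891
MSB = 3848.190/3 = 1282.7301; MSW = 866.891/33 = 26.2694
F = MSB/MSW = 48.8298
df = (3, 33)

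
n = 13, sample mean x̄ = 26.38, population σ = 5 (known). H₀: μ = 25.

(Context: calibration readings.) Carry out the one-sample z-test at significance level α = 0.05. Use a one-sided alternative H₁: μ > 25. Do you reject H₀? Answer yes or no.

SE = σ/√n = 5/√13 = 1.3868
z = (x̄−μ₀)/SE = (26.38−25)/1.3868 = 0.9951
p-value (one-sided, H₁ greater) = 0.15984
At α=0.05: p ≥ α → fail to reject H₀

reject H₀: no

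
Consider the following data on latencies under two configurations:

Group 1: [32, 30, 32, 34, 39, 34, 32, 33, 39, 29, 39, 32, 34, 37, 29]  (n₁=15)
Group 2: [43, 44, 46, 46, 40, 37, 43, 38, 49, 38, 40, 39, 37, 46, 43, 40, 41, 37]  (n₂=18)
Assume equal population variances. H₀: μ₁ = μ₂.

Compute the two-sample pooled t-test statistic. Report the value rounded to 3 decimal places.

test statistic = -6.286

x̄₁=33.667, s₁=3.436, n₁=15
x̄₂=41.500, s₂=3.666, n₂=18
s_p² = [14·3.436² + 17·3.666²]/31 = 12.7043
SE = √(s_p²·(1/15+1/18)) = 1.2461
t = (33.667−41.500)/1.2461 = -6.2863
df = 31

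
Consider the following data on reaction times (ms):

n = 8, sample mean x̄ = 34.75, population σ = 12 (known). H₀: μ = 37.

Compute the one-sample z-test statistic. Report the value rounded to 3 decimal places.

test statistic = -0.530

SE = σ/√n = 12/√8 = 4.2426
z = (x̄−μ₀)/SE = (34.75−37)/4.2426 = -0.5303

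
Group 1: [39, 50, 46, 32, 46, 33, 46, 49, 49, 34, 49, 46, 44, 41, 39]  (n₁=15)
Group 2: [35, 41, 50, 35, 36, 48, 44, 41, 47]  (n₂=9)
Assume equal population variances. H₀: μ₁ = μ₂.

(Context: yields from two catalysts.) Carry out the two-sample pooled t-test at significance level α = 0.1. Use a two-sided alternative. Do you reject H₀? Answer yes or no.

x̄₁=42.867, s₁=6.163, n₁=15
x̄₂=41.889, s₂=5.754, n₂=9
s_p² = [14·6.163² + 8·5.754²]/22 = 36.2101
SE = √(s_p²·(1/15+1/9)) = 2.5372
t = (42.867−41.889)/2.5372 = 0.3854
df = 22
p-value (two-sided) = 0.70366
At α=0.1: p ≥ α → fail to reject H₀

reject H₀: no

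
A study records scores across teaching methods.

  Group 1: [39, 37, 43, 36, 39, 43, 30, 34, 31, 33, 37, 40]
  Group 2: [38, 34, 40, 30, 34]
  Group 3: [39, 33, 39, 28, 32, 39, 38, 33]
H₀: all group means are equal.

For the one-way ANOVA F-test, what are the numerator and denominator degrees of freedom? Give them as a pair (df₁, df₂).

k = 3 groups, N = 25 total
df = (k−1, N−k) = (3−1, 25−3) = (2, 22)

degrees of freedom = [2, 22]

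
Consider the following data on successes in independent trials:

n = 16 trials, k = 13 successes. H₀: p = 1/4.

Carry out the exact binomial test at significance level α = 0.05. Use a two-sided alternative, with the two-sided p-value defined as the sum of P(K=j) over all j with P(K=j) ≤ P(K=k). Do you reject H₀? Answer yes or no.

Exact binomial: n=16, k=13, p₀=1/4=0.2500
P(X=j) = C(n,j)·p₀^j·(1−p₀)^(n−j); p = Σ P(X=j) over j with P(X=j) ≤ P(X=13)
p-value (two-sided) = 0.00000
At α=0.05: p < α → reject H₀

reject H₀: yes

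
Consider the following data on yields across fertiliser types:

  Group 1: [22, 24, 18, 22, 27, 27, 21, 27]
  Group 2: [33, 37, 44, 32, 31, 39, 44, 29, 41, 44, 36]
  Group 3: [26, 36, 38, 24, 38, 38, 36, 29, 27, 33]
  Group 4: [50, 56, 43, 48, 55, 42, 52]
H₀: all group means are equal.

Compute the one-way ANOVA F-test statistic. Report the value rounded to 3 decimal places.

test statistic = 33.491

Group means [23.50, 37.27, 32.50, 49.43], grand mean 35.250
SSB = Σnᵢ(x̄ᵢ−x̄)² = 2632.354; SSW = ΣΣ(x−x̄ᵢ)² = 838.396
MSB = 2632.354/3 = 877.4513; MSW = 838.396/32 = 26.1999
F = MSB/MSW = 33.4907
df = (3, 32)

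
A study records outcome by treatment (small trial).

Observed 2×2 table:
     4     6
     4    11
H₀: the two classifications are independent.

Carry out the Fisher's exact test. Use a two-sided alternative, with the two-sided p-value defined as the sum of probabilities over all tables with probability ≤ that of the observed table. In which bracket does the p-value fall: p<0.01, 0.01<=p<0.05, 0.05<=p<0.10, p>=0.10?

Margins: r₁=10, r₂=15, c₁=8, c₂=17, n=25
p_obs = C(10,4)·C(15,4)/C(25,8); sum pmf over tables with pmf ≤ p_obs
p-value (two-sided) = 0.66682
→ bracket: p>=0.10

p-value bracket: p>=0.10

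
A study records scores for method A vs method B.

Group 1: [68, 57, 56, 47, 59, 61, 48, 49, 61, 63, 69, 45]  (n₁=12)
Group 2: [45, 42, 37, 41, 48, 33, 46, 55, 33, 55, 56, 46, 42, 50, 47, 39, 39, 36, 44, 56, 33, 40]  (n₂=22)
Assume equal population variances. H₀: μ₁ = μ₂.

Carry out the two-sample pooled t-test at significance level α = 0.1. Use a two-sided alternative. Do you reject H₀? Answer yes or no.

x̄₁=56.917, s₁=8.129, n₁=12
x̄₂=43.773, s₂=7.425, n₂=22
s_p² = [11·8.129² + 21·7.425²]/32 = 58.8994
SE = √(s_p²·(1/12+1/22)) = 2.7542
t = (56.917−43.773)/2.7542 = 4.7724
df = 32
p-value (two-sided) = 0.00004
At α=0.1: p < α → reject H₀

reject H₀: yes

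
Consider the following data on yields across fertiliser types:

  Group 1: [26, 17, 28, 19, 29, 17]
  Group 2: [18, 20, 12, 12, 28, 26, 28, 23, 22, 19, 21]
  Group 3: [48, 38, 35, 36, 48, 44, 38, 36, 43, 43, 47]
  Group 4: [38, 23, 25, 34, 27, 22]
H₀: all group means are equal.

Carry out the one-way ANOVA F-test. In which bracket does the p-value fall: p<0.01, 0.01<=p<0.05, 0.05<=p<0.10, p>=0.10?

Group means [22.67, 20.82, 41.45, 28.17], grand mean 29.118
SSB = Σnᵢ(x̄ᵢ−x̄)² = 2686.999; SSW = ΣΣ(x−x̄ᵢ)² = 920.530
MSB = 2686.999/3 = 895.6664; MSW = 920.530/30 = 30.6843
F = MSB/MSW = 29.1897
df = (3, 30)
p-value (upper-tail) = 0.00000
→ bracket: p<0.01

p-value bracket: p<0.01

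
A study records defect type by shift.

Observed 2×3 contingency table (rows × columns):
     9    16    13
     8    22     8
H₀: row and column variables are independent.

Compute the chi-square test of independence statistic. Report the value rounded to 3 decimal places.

Row totals [38, 38], col totals [17, 38, 21], n=76
χ² = (9−8.50)²/8.50 + (16−19.00)²/19.00 + (13−10.50)²/10.50 + (8−8.50)²/8.50 + (22−19.00)²/19.00 + (8−10.50)²/10.50 = 2.1967
df = 2

test statistic = 2.197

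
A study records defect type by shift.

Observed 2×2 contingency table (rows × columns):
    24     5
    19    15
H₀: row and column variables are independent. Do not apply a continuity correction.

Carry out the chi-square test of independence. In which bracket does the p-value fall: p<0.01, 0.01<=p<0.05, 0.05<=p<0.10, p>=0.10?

Row totals [29, 34], col totals [43, 20], n=63
χ² = (24−19.79)²/19.79 + (5−9.21)²/9.21 + (19−23.21)²/23.21 + (15−10.79)²/10.79 = 5.2174
df = 1
p-value (upper-tail) = 0.02236
→ bracket: 0.01<=p<0.05

p-value bracket: 0.01<=p<0.05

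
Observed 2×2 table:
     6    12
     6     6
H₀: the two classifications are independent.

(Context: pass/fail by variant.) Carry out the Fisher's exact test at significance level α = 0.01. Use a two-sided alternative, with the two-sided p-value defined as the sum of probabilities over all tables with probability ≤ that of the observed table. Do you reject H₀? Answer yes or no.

reject H₀: no

Margins: r₁=18, r₂=12, c₁=12, c₂=18, n=30
p_obs = C(18,6)·C(12,6)/C(30,12); sum pmf over tables with pmf ≤ p_obs
p-value (two-sided) = 0.45817
At α=0.01: p ≥ α → fail to reject H₀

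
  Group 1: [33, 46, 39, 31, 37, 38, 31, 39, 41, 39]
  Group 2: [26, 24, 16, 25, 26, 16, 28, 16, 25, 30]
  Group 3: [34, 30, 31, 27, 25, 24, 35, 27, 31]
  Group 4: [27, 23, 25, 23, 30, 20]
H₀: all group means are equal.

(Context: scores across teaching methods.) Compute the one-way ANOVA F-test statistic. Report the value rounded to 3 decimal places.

test statistic = 19.154

Group means [37.40, 23.20, 29.33, 24.67], grand mean 29.086
SSB = Σnᵢ(x̄ᵢ−x̄)² = 1155.410; SSW = ΣΣ(x−x̄ᵢ)² = 623.333
MSB = 1155.410/3 = 385.1365; MSW = 623.333/31 = 20.1075
F = MSB/MSW = 19.1538
df = (3, 31)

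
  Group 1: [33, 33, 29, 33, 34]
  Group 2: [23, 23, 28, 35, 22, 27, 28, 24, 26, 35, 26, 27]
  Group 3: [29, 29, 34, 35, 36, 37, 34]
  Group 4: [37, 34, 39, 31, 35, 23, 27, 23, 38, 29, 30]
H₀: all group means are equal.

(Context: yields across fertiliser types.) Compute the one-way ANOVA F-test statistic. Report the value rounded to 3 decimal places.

Group means [32.40, 27.00, 33.43, 31.45], grand mean 30.457
SSB = Σnᵢ(x̄ᵢ−x̄)² = 235.044; SSW = ΣΣ(x−x̄ᵢ)² = 595.642
MSB = 235.044/3 = 78.3481; MSW = 595.642/31 = 19.2142
F = MSB/MSW = 4.0776
df = (3, 31)

test statistic = 4.078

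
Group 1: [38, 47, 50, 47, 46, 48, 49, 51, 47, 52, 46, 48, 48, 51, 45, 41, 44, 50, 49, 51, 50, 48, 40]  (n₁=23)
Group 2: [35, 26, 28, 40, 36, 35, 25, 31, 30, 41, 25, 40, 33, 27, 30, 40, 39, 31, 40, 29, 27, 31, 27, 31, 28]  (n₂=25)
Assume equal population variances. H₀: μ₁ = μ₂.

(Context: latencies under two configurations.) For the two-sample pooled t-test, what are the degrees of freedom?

degrees of freedom = 46

df = n₁ + n₂ − 2 = 23 + 25 − 2 = 46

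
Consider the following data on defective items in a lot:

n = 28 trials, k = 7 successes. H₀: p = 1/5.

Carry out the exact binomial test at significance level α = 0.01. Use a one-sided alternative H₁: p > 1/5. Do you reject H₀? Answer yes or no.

reject H₀: no

Exact binomial: n=28, k=7, p₀=1/5=0.2000
P(X≥7) from Σ C(n,i)·p₀^i·(1−p₀)^(n−i)
p-value (one-sided, H₁ greater) = 0.32156
At α=0.01: p ≥ α → fail to reject H₀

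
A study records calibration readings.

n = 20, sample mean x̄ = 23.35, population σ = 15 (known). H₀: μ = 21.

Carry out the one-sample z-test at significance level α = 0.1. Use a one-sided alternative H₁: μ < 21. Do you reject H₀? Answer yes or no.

SE = σ/√n = 15/√20 = 3.3541
z = (x̄−μ₀)/SE = (23.35−21)/3.3541 = 0.7006
p-value (one-sided, H₁ less) = 0.75823
At α=0.1: p ≥ α → fail to reject H₀

reject H₀: no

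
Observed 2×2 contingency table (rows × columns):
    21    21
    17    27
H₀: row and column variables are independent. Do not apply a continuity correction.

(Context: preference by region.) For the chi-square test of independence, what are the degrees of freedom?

degrees of freedom = 1

df = (r−1)(c−1) = (2−1)·(2−1) = 1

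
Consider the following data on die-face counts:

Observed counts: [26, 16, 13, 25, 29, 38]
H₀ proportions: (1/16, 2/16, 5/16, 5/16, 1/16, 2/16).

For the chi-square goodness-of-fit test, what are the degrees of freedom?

df = k − 1 = 6 − 1 = 5

degrees of freedom = 5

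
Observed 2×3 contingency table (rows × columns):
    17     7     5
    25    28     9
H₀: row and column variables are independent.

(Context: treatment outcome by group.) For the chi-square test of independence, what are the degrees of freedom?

df = (r−1)(c−1) = (2−1)·(3−1) = 2

degrees of freedom = 2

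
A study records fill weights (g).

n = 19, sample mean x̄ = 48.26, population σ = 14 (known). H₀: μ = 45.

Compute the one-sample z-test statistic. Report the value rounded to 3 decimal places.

test statistic = 1.015

SE = σ/√n = 14/√19 = 3.2118
z = (x̄−μ₀)/SE = (48.26−45)/3.2118 = 1.0150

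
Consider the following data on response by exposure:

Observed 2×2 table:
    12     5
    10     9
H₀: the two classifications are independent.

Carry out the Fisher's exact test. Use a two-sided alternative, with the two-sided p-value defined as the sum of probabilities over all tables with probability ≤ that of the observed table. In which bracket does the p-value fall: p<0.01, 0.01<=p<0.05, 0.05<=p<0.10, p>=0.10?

Margins: r₁=17, r₂=19, c₁=22, c₂=14, n=36
p_obs = C(17,12)·C(19,10)/C(36,22); sum pmf over tables with pmf ≤ p_obs
p-value (two-sided) = 0.32173
→ bracket: p>=0.10

p-value bracket: p>=0.10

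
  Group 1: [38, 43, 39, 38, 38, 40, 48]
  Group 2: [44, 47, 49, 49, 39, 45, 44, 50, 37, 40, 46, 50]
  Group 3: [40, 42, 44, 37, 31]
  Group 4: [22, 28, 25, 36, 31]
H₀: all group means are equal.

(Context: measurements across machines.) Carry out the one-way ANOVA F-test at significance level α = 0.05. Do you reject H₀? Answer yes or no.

Group means [40.57, 45.00, 38.80, 28.40], grand mean 40.000
SSB = Σnᵢ(x̄ᵢ−x̄)² = 982.286; SSW = ΣΣ(x−x̄ᵢ)² = 517.714
MSB = 982.286/3 = 327.4286; MSW = 517.714/25 = 20.7086
F = MSB/MSW = 15.8113
df = (3, 25)
p-value (upper-tail) = 0.00001
At α=0.05: p < α → reject H₀

reject H₀: yes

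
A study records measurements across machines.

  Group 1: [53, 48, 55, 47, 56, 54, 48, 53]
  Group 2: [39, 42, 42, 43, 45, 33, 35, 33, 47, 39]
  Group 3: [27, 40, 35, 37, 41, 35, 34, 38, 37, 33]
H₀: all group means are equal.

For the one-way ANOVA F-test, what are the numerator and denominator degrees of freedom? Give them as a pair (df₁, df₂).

k = 3 groups, N = 28 total
df = (k−1, N−k) = (3−1, 28−3) = (2, 25)

degrees of freedom = [2, 25]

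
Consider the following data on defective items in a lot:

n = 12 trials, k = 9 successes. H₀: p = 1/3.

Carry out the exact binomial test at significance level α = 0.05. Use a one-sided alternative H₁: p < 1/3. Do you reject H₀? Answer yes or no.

reject H₀: no

Exact binomial: n=12, k=9, p₀=1/3=0.3333
P(X≤9) from Σ C(n,i)·p₀^i·(1−p₀)^(n−i)
p-value (one-sided, H₁ less) = 0.99946
At α=0.05: p ≥ α → fail to reject H₀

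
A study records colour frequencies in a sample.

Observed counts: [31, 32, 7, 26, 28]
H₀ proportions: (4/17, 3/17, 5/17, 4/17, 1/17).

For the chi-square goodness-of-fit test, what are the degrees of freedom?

degrees of freedom = 4

df = k − 1 = 5 − 1 = 4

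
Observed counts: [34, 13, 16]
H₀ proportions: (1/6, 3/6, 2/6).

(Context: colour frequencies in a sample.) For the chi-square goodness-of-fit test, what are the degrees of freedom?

df = k − 1 = 3 − 1 = 2

degrees of freedom = 2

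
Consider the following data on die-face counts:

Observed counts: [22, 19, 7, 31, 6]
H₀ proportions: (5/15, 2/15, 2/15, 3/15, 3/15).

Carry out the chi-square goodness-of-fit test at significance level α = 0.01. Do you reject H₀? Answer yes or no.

n = 85; E_i = n·p_i = [28.33, 11.33, 11.33, 17.00, 17.00]
χ² = (22−28.33)²/28.33 + (19−11.33)²/11.33 + (7−11.33)²/11.33 + (31−17.00)²/17.00 + (6−17.00)²/17.00 = 26.9059
df = 4
p-value (upper-tail) = 0.00002
At α=0.01: p < α → reject H₀

reject H₀: yes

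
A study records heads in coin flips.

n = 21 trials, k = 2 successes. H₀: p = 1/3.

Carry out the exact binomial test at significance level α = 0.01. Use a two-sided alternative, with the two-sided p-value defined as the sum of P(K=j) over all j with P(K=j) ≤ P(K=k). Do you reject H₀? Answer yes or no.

reject H₀: no

Exact binomial: n=21, k=2, p₀=1/3=0.3333
P(X=j) = C(n,j)·p₀^j·(1−p₀)^(n−j); p = Σ P(X=j) over j with P(X=j) ≤ P(X=2)
p-value (two-sided) = 0.01964
At α=0.01: p ≥ α → fail to reject H₀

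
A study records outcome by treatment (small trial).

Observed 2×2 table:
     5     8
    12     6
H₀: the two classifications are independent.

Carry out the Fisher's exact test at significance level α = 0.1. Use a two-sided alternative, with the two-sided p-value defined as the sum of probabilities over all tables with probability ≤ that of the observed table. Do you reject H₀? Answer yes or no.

reject H₀: no

Margins: r₁=13, r₂=18, c₁=17, c₂=14, n=31
p_obs = C(13,5)·C(18,12)/C(31,17); sum pmf over tables with pmf ≤ p_obs
p-value (two-sided) = 0.15696
At α=0.1: p ≥ α → fail to reject H₀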